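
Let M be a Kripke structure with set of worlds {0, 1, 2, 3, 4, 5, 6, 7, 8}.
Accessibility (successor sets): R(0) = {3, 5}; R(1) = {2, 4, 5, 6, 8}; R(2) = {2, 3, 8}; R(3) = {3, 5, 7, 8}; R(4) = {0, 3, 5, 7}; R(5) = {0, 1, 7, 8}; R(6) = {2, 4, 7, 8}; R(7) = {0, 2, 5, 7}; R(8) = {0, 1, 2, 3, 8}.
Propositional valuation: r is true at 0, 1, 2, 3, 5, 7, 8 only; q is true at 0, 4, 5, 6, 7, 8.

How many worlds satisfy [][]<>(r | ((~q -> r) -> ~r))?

Let φ = [][]<>(r | ((~q -> r) -> ~r)). Evaluate φ at each world:
  0 (successors {3, 5}): φ is true.
  1 (successors {2, 4, 5, 6, 8}): φ is true.
  2 (successors {2, 3, 8}): φ is true.
  3 (successors {3, 5, 7, 8}): φ is true.
  4 (successors {0, 3, 5, 7}): φ is true.
  5 (successors {0, 1, 7, 8}): φ is true.
  6 (successors {2, 4, 7, 8}): φ is true.
  7 (successors {0, 2, 5, 7}): φ is true.
  8 (successors {0, 1, 2, 3, 8}): φ is true.
For instance, at 6:
  At 6: [][]<>(r | ((~q -> r) -> ~r)) requires []<>(r | ((~q -> r) -> ~r)) at every successor {2, 4, 7, 8}.
    At 2: []<>(r | ((~q -> r) -> ~r)) is true.
    At 4: []<>(r | ((~q -> r) -> ~r)) is true.
    At 7: []<>(r | ((~q -> r) -> ~r)) is true.
    At 8: []<>(r | ((~q -> r) -> ~r)) is true.
  So [][]<>(r | ((~q -> r) -> ~r)) is true at 6.
Satisfying worlds: {0, 1, 2, 3, 4, 5, 6, 7, 8}

9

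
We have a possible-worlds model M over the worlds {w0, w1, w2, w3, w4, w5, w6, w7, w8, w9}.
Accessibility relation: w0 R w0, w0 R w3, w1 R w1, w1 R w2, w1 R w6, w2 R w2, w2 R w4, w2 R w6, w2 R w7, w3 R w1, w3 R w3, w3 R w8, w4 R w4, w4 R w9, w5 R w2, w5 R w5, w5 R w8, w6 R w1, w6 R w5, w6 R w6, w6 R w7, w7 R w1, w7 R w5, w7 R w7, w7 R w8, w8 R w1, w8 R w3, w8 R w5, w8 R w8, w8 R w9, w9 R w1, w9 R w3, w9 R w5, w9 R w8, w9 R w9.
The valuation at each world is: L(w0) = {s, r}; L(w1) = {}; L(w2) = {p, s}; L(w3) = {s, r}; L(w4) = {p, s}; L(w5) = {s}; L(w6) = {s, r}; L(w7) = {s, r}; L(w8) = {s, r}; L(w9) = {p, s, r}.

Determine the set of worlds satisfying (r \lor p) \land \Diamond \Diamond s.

w0, w2, w3, w4, w6, w7, w8, w9

Recall that \Diamond ψ holds at a world iff ψ holds at some accessible world.
Let φ = (r \lor p) \land \Diamond \Diamond s. Evaluate φ at each world:
  w0 (successors {w0, w3}): φ is true.
  w1 (successors {w1, w2, w6}): φ is false.
  w2 (successors {w2, w4, w6, w7}): φ is true.
  w3 (successors {w1, w3, w8}): φ is true.
  w4 (successors {w4, w9}): φ is true.
  w5 (successors {w2, w5, w8}): φ is false.
  w6 (successors {w1, w5, w6, w7}): φ is true.
  w7 (successors {w1, w5, w7, w8}): φ is true.
  w8 (successors {w1, w3, w5, w8, w9}): φ is true.
  w9 (successors {w1, w3, w5, w8, w9}): φ is true.
For instance, at w9:
  At w9: r \lor p is true, \Diamond \Diamond s is true, so (r \lor p) \land \Diamond \Diamond s is true.
    At w9: \Diamond \Diamond s requires \Diamond s at some successor in {w1, w3, w5, w8, w9}.
      \Diamond s holds at w1, so \Diamond \Diamond s is true at w9.
Satisfying worlds: {w0, w2, w3, w4, w6, w7, w8, w9}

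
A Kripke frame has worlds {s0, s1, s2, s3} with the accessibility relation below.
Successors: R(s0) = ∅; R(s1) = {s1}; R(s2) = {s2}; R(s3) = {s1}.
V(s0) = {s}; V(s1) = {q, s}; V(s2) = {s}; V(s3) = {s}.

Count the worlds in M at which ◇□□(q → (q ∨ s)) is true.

3

Let φ = ◇□□(q → (q ∨ s)). Evaluate φ at each world:
  s0 (successors ∅): φ is false.
  s1 (successors {s1}): φ is true.
  s2 (successors {s2}): φ is true.
  s3 (successors {s1}): φ is true.
For instance, at s1:
  At s1: ◇□□(q → (q ∨ s)) requires □□(q → (q ∨ s)) at some successor in {s1}.
    □□(q → (q ∨ s)) holds at s1, so ◇□□(q → (q ∨ s)) is true at s1.
      At s1: □□(q → (q ∨ s)) requires □(q → (q ∨ s)) at every successor {s1}.
        At s1: □(q → (q ∨ s)) is true.
      So □□(q → (q ∨ s)) is true at s1.
Satisfying worlds: {s1, s2, s3}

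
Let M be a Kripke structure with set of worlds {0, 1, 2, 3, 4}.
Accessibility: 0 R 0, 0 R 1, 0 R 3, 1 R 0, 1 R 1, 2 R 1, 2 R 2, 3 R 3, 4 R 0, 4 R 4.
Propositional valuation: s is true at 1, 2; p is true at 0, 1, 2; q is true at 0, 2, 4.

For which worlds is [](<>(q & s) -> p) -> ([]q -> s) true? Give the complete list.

Recall that []ψ holds at a world iff ψ holds at every accessible world, and <>ψ holds iff ψ holds at some accessible world.
Let φ = [](<>(q & s) -> p) -> ([]q -> s). Evaluate φ at each world:
  0 (successors {0, 1, 3}): φ is true.
  1 (successors {0, 1}): φ is true.
  2 (successors {1, 2}): φ is true.
  3 (successors {3}): φ is true.
  4 (successors {0, 4}): φ is false.
For instance, at 4:
  At 4: [](<>(q & s) -> p) is true, []q -> s is false, so [](<>(q & s) -> p) -> ([]q -> s) is false.
    At 4: [](<>(q & s) -> p) requires <>(q & s) -> p at every successor {0, 4}.
      At 0: <>(q & s) -> p is true.
      At 4: <>(q & s) -> p is true.
    So [](<>(q & s) -> p) is true at 4.
    At 4: []q is true, s is false, so []q -> s is false.
      At 4: []q requires q at every successor {0, 4}.
        At 0: q is true.
        At 4: q is true.
      So []q is true at 4.
Satisfying worlds: {0, 1, 2, 3}

0, 1, 2, 3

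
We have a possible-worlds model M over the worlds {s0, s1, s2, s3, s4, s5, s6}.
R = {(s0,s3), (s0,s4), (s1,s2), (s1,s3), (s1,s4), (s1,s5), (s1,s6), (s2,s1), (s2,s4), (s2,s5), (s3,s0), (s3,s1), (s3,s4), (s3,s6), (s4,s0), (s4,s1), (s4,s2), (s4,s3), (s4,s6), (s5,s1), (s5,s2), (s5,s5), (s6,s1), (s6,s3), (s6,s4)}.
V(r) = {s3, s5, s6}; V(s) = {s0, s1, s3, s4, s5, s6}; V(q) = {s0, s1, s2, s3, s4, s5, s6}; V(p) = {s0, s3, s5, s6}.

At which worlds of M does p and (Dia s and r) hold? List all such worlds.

Let φ = p and (Dia s and r). Evaluate φ at each world:
  s0 (successors {s3, s4}): φ is false.
  s1 (successors {s2, s3, s4, s5, s6}): φ is false.
  s2 (successors {s1, s4, s5}): φ is false.
  s3 (successors {s0, s1, s4, s6}): φ is true.
  s4 (successors {s0, s1, s2, s3, s6}): φ is false.
  s5 (successors {s1, s2, s5}): φ is true.
  s6 (successors {s1, s3, s4}): φ is true.
For instance, at s4:
  At s4: p is false, Dia s and r is false, so p and (Dia s and r) is false.
    At s4: Dia s is true, r is false, so Dia s and r is false.
      At s4: Dia s requires s at some successor in {s0, s1, s2, s3, s6}.
        s holds at s0, so Dia s is true at s4.
Satisfying worlds: {s3, s5, s6}

s3, s5, s6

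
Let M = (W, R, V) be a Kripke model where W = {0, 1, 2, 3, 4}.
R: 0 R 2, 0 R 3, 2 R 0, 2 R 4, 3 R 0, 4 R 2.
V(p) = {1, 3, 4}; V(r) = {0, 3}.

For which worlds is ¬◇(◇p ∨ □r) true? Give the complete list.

1

Let φ = ¬◇(◇p ∨ □r). Evaluate φ at each world:
  0 (successors {2, 3}): φ is false.
  1 (successors ∅): φ is true.
  2 (successors {0, 4}): φ is false.
  3 (successors {0}): φ is false.
  4 (successors {2}): φ is false.
For instance, at 2:
  At 2: ◇(◇p ∨ □r) is true, so ¬◇(◇p ∨ □r) is false.
    At 2: ◇(◇p ∨ □r) requires ◇p ∨ □r at some successor in {0, 4}.
      ◇p ∨ □r holds at 0, so ◇(◇p ∨ □r) is true at 2.
Satisfying worlds: {1}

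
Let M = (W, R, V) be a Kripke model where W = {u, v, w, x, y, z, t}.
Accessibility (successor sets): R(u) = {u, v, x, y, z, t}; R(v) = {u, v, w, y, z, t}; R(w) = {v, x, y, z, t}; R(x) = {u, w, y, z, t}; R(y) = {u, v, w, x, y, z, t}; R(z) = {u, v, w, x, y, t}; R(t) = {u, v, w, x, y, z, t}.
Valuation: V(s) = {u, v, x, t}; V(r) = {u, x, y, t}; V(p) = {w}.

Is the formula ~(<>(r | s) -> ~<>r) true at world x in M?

Yes

At x: <>(r | s) -> ~<>r is false, so ~(<>(r | s) -> ~<>r) is true.
  At x: <>(r | s) is true, ~<>r is false, so <>(r | s) -> ~<>r is false.
    At x: <>(r | s) requires r | s at some successor in {u, w, y, z, t}.
      r | s holds at u, so <>(r | s) is true at x.
    At x: <>r is true, so ~<>r is false.
      At x: <>r requires r at some successor in {u, w, y, z, t}.
        r holds at u, so <>r is true at x.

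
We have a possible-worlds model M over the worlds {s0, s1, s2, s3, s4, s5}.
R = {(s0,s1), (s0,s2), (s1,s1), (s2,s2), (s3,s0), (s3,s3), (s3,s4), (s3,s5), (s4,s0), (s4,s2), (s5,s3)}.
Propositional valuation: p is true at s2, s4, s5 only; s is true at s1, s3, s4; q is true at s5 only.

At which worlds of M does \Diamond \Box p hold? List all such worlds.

s0, s2, s4

Let φ = \Diamond \Box p. Evaluate φ at each world:
  s0 (successors {s1, s2}): φ is true.
  s1 (successors {s1}): φ is false.
  s2 (successors {s2}): φ is true.
  s3 (successors {s0, s3, s4, s5}): φ is false.
  s4 (successors {s0, s2}): φ is true.
  s5 (successors {s3}): φ is false.
For instance, at s4:
  At s4: \Diamond \Box p requires \Box p at some successor in {s0, s2}.
    \Box p holds at s2, so \Diamond \Box p is true at s4.
      At s2: \Box p requires p at every successor {s2}.
        At s2: p is true.
      So \Box p is true at s2.
Satisfying worlds: {s0, s2, s4}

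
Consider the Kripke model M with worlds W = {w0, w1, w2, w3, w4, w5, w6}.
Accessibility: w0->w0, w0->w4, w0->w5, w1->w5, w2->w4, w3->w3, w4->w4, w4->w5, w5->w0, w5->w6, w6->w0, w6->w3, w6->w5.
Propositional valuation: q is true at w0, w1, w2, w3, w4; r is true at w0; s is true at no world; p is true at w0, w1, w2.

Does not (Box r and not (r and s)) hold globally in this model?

Let φ = not (Box r and not (r and s)). Evaluate φ at each world:
  w0 (successors {w0, w4, w5}): φ is true.
  w1 (successors {w5}): φ is true.
  w2 (successors {w4}): φ is true.
  w3 (successors {w3}): φ is true.
  w4 (successors {w4, w5}): φ is true.
  w5 (successors {w0, w6}): φ is true.
  w6 (successors {w0, w3, w5}): φ is true.
For instance, at w3:
  At w3: Box r and not (r and s) is false, so not (Box r and not (r and s)) is true.
    At w3: Box r is false, not (r and s) is true, so Box r and not (r and s) is false.
      At w3: Box r requires r at every successor {w3}.
        r fails at w3, so Box r is false at w3.

Yes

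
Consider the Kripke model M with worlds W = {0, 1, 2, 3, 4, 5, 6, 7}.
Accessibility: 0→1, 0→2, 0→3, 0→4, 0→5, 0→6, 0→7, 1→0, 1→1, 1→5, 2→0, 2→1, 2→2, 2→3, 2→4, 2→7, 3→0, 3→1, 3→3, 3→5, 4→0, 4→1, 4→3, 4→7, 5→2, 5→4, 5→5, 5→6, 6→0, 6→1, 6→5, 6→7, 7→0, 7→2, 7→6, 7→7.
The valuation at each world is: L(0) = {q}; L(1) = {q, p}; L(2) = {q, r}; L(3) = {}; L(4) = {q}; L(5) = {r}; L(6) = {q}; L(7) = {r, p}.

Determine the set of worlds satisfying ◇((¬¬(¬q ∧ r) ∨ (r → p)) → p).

Let φ = ◇((¬¬(¬q ∧ r) ∨ (r → p)) → p). Evaluate φ at each world:
  0 (successors {1, 2, 3, 4, 5, 6, 7}): φ is true.
  1 (successors {0, 1, 5}): φ is true.
  2 (successors {0, 1, 2, 3, 4, 7}): φ is true.
  3 (successors {0, 1, 3, 5}): φ is true.
  4 (successors {0, 1, 3, 7}): φ is true.
  5 (successors {2, 4, 5, 6}): φ is true.
  6 (successors {0, 1, 5, 7}): φ is true.
  7 (successors {0, 2, 6, 7}): φ is true.
For instance, at 6:
  At 6: ◇((¬¬(¬q ∧ r) ∨ (r → p)) → p) requires (¬¬(¬q ∧ r) ∨ (r → p)) → p at some successor in {0, 1, 5, 7}.
    (¬¬(¬q ∧ r) ∨ (r → p)) → p holds at 1, so ◇((¬¬(¬q ∧ r) ∨ (r → p)) → p) is true at 6.
Satisfying worlds: {0, 1, 2, 3, 4, 5, 6, 7}

0, 1, 2, 3, 4, 5, 6, 7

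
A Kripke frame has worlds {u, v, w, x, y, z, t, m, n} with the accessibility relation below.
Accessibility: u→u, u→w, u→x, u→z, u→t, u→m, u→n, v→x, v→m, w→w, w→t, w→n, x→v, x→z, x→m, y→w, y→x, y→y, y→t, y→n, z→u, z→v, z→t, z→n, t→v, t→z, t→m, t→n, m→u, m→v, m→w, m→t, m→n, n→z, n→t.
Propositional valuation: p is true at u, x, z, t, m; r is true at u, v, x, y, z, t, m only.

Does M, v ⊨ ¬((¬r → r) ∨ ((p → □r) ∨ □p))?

Recall that □ψ holds at a world iff ψ holds at every accessible world, and ◇ψ holds iff ψ holds at some accessible world.
At v: (¬r → r) ∨ ((p → □r) ∨ □p) is true, so ¬((¬r → r) ∨ ((p → □r) ∨ □p)) is false.
  At v: ¬r → r is true, (p → □r) ∨ □p is true, so (¬r → r) ∨ ((p → □r) ∨ □p) is true.
    At v: p → □r is true, □p is true, so (p → □r) ∨ □p is true.
      At v: p is false, □r is true, so p → □r is true.
      At v: □p requires p at every successor {x, m}.
        At x: p is true.
        At m: p is true.
      So □p is true at v.

No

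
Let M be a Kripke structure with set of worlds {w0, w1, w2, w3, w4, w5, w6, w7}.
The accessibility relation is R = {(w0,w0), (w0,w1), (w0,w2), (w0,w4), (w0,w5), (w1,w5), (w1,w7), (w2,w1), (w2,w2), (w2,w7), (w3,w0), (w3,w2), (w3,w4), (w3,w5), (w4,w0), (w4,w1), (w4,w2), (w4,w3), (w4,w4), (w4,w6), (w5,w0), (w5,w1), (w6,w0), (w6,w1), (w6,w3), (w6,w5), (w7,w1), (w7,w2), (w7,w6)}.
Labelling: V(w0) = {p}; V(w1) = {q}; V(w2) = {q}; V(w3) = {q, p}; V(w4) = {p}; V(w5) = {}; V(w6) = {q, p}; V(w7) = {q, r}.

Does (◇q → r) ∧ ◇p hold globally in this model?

No

Recall that ◇ψ holds at a world iff ψ holds at some accessible world.
Let φ = (◇q → r) ∧ ◇p. Evaluate φ at each world:
  w0 (successors {w0, w1, w2, w4, w5}): φ is false.
  w1 (successors {w5, w7}): φ is false.
  w2 (successors {w1, w2, w7}): φ is false.
  w3 (successors {w0, w2, w4, w5}): φ is false.
  w4 (successors {w0, w1, w2, w3, w4, w6}): φ is false.
  w5 (successors {w0, w1}): φ is false.
  w6 (successors {w0, w1, w3, w5}): φ is false.
  w7 (successors {w1, w2, w6}): φ is true.
Detail at w0 (counterexample):
  At w0: ◇q → r is false, ◇p is true, so (◇q → r) ∧ ◇p is false.
    At w0: ◇q is true, r is false, so ◇q → r is false.
      At w0: ◇q requires q at some successor in {w0, w1, w2, w4, w5}.
        q holds at w1, so ◇q is true at w0.
    At w0: ◇p requires p at some successor in {w0, w1, w2, w4, w5}.
      p holds at w0, so ◇p is true at w0.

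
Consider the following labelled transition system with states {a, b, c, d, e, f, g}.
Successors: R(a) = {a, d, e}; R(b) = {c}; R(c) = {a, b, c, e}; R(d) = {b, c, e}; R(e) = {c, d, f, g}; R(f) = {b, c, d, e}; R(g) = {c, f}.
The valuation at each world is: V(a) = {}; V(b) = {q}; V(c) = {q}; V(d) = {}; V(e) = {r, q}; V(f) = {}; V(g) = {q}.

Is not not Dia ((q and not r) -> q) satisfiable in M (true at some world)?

Yes

Let φ = not not Dia ((q and not r) -> q). Evaluate φ at each world:
  a (successors {a, d, e}): φ is true.
  b (successors {c}): φ is true.
  c (successors {a, b, c, e}): φ is true.
  d (successors {b, c, e}): φ is true.
  e (successors {c, d, f, g}): φ is true.
  f (successors {b, c, d, e}): φ is true.
  g (successors {c, f}): φ is true.
Detail at a (witness):
  At a: not Dia ((q and not r) -> q) is false, so not not Dia ((q and not r) -> q) is true.
    At a: Dia ((q and not r) -> q) is true, so not Dia ((q and not r) -> q) is false.
      At a: Dia ((q and not r) -> q) requires (q and not r) -> q at some successor in {a, d, e}.
        (q and not r) -> q holds at a, so Dia ((q and not r) -> q) is true at a.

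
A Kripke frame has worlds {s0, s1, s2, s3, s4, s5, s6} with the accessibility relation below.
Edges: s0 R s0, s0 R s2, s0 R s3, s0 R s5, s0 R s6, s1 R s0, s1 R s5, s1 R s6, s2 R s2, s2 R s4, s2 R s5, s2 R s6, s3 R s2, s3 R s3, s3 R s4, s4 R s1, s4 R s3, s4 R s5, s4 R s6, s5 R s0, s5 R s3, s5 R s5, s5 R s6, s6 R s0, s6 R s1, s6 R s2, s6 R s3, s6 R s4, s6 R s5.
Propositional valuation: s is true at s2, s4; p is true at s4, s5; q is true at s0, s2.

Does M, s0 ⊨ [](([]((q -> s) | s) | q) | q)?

No

At s0: [](([]((q -> s) | s) | q) | q) requires ([]((q -> s) | s) | q) | q at every successor {s0, s2, s3, s5, s6}.
  ([]((q -> s) | s) | q) | q fails at s5, so [](([]((q -> s) | s) | q) | q) is false at s0.
    At s5: []((q -> s) | s) | q is false, q is false, so ([]((q -> s) | s) | q) | q is false.
      At s5: []((q -> s) | s) is false, q is false, so []((q -> s) | s) | q is false.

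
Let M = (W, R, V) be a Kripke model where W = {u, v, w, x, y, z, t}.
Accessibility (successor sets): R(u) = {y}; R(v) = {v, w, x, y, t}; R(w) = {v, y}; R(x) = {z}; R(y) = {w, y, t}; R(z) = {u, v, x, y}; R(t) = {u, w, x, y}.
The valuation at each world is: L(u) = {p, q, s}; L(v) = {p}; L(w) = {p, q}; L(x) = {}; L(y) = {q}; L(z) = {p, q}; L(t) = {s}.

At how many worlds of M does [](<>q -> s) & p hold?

Recall that []ψ holds at a world iff ψ holds at every accessible world, and <>ψ holds iff ψ holds at some accessible world.
Let φ = [](<>q -> s) & p. Evaluate φ at each world:
  u (successors {y}): φ is false.
  v (successors {v, w, x, y, t}): φ is false.
  w (successors {v, y}): φ is false.
  x (successors {z}): φ is false.
  y (successors {w, y, t}): φ is false.
  z (successors {u, v, x, y}): φ is false.
  t (successors {u, w, x, y}): φ is false.
For instance, at x:
  At x: [](<>q -> s) is false, p is false, so [](<>q -> s) & p is false.
    At x: [](<>q -> s) requires <>q -> s at every successor {z}.
      <>q -> s fails at z, so [](<>q -> s) is false at x.
Satisfying worlds: none.

0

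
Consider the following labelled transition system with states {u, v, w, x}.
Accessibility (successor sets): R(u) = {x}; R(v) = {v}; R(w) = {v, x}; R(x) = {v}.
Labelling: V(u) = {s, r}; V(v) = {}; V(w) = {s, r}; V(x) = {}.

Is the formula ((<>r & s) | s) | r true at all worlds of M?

Recall that <>ψ holds at a world iff ψ holds at some accessible world.
Let φ = ((<>r & s) | s) | r. Evaluate φ at each world:
  u (successors {x}): φ is true.
  v (successors {v}): φ is false.
  w (successors {v, x}): φ is true.
  x (successors {v}): φ is false.
Detail at v (counterexample):
  At v: (<>r & s) | s is false, r is false, so ((<>r & s) | s) | r is false.
    At v: <>r & s is false, s is false, so (<>r & s) | s is false.
      At v: <>r is false, s is false, so <>r & s is false.

No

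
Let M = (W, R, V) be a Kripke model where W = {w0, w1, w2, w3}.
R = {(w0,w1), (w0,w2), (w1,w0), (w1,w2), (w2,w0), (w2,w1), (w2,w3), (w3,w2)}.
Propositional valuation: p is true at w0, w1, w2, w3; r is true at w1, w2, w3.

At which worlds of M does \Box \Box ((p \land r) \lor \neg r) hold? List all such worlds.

w0, w1, w2, w3

Recall that \Box ψ holds at a world iff ψ holds at every accessible world, and \Diamond ψ holds iff ψ holds at some accessible world.
Let φ = \Box \Box ((p \land r) \lor \neg r). Evaluate φ at each world:
  w0 (successors {w1, w2}): φ is true.
  w1 (successors {w0, w2}): φ is true.
  w2 (successors {w0, w1, w3}): φ is true.
  w3 (successors {w2}): φ is true.
For instance, at w0:
  At w0: \Box \Box ((p \land r) \lor \neg r) requires \Box ((p \land r) \lor \neg r) at every successor {w1, w2}.
      At w1: \Box ((p \land r) \lor \neg r) requires (p \land r) \lor \neg r at every successor {w0, w2}.
        At w0: (p \land r) \lor \neg r is true.
        At w2: (p \land r) \lor \neg r is true.
      So \Box ((p \land r) \lor \neg r) is true at w1.
      At w2: \Box ((p \land r) \lor \neg r) requires (p \land r) \lor \neg r at every successor {w0, w1, w3}.
        At w0: (p \land r) \lor \neg r is true.
        At w1: (p \land r) \lor \neg r is true.
        At w3: (p \land r) \lor \neg r is true.
      So \Box ((p \land r) \lor \neg r) is true at w2.
  So \Box \Box ((p \land r) \lor \neg r) is true at w0.
Satisfying worlds: {w0, w1, w2, w3}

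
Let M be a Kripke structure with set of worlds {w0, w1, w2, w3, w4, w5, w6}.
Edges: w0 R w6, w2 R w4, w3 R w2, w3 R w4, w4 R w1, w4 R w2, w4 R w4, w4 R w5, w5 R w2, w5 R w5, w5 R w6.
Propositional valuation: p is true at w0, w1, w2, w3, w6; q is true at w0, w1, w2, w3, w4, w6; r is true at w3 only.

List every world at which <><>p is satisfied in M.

w2, w3, w4, w5

Let φ = <><>p. Evaluate φ at each world:
  w0 (successors {w6}): φ is false.
  w1 (successors ∅): φ is false.
  w2 (successors {w4}): φ is true.
  w3 (successors {w2, w4}): φ is true.
  w4 (successors {w1, w2, w4, w5}): φ is true.
  w5 (successors {w2, w5, w6}): φ is true.
  w6 (successors ∅): φ is false.
For instance, at w2:
  At w2: <><>p requires <>p at some successor in {w4}.
    <>p holds at w4, so <><>p is true at w2.
      At w4: <>p requires p at some successor in {w1, w2, w4, w5}.
        p holds at w1, so <>p is true at w4.
Satisfying worlds: {w2, w3, w4, w5}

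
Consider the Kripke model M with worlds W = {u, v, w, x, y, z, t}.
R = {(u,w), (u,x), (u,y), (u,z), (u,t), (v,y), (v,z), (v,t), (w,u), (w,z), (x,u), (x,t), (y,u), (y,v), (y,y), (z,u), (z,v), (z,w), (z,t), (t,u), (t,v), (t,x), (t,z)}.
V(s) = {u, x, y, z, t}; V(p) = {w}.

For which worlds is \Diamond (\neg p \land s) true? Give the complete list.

Let φ = \Diamond (\neg p \land s). Evaluate φ at each world:
  u (successors {w, x, y, z, t}): φ is true.
  v (successors {y, z, t}): φ is true.
  w (successors {u, z}): φ is true.
  x (successors {u, t}): φ is true.
  y (successors {u, v, y}): φ is true.
  z (successors {u, v, w, t}): φ is true.
  t (successors {u, v, x, z}): φ is true.
For instance, at w:
  At w: \Diamond (\neg p \land s) requires \neg p \land s at some successor in {u, z}.
    \neg p \land s holds at u, so \Diamond (\neg p \land s) is true at w.
Satisfying worlds: {u, v, w, x, y, z, t}

u, v, w, x, y, z, t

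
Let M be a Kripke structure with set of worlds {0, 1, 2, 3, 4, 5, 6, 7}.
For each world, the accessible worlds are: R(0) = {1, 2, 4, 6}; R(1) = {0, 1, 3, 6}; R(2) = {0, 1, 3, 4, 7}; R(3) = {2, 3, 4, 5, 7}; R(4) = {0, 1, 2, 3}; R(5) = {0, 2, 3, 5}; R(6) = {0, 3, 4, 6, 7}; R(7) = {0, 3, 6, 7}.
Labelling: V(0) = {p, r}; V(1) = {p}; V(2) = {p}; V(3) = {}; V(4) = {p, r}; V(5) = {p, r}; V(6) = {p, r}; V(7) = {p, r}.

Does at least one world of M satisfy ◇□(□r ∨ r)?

No

Recall that □ψ holds at a world iff ψ holds at every accessible world, and ◇ψ holds iff ψ holds at some accessible world.
Let φ = ◇□(□r ∨ r). Evaluate φ at each world:
  0 (successors {1, 2, 4, 6}): φ is false.
  1 (successors {0, 1, 3, 6}): φ is false.
  2 (successors {0, 1, 3, 4, 7}): φ is false.
  3 (successors {2, 3, 4, 5, 7}): φ is false.
  4 (successors {0, 1, 2, 3}): φ is false.
  5 (successors {0, 2, 3, 5}): φ is false.
  6 (successors {0, 3, 4, 6, 7}): φ is false.
  7 (successors {0, 3, 6, 7}): φ is false.
For instance, at 1:
  At 1: ◇□(□r ∨ r) requires □(□r ∨ r) at some successor in {0, 1, 3, 6}.
    At 0: □(□r ∨ r) is false.
    At 1: □(□r ∨ r) is false.
    At 3: □(□r ∨ r) is false.
    At 6: □(□r ∨ r) is false.
  So ◇□(□r ∨ r) is false at 1.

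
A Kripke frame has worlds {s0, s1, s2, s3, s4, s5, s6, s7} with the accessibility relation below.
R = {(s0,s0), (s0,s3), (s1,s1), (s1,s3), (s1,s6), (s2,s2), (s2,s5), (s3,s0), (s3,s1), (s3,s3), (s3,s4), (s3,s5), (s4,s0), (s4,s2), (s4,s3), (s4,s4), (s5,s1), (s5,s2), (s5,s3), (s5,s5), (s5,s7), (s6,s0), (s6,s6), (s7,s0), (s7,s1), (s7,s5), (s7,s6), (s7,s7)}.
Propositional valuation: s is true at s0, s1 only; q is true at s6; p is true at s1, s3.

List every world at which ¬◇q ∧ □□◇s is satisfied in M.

s0

Recall that □ψ holds at a world iff ψ holds at every accessible world, and ◇ψ holds iff ψ holds at some accessible world.
Let φ = ¬◇q ∧ □□◇s. Evaluate φ at each world:
  s0 (successors {s0, s3}): φ is true.
  s1 (successors {s1, s3, s6}): φ is false.
  s2 (successors {s2, s5}): φ is false.
  s3 (successors {s0, s1, s3, s4, s5}): φ is false.
  s4 (successors {s0, s2, s3, s4}): φ is false.
  s5 (successors {s1, s2, s3, s5, s7}): φ is false.
  s6 (successors {s0, s6}): φ is false.
  s7 (successors {s0, s1, s5, s6, s7}): φ is false.
For instance, at s1:
  At s1: ¬◇q is false, □□◇s is true, so ¬◇q ∧ □□◇s is false.
    At s1: ◇q is true, so ¬◇q is false.
      At s1: ◇q requires q at some successor in {s1, s3, s6}.
        q holds at s6, so ◇q is true at s1.
    At s1: □□◇s requires □◇s at every successor {s1, s3, s6}.
      At s1: □◇s is true.
      At s3: □◇s is true.
      At s6: □◇s is true.
    So □□◇s is true at s1.
Satisfying worlds: {s0}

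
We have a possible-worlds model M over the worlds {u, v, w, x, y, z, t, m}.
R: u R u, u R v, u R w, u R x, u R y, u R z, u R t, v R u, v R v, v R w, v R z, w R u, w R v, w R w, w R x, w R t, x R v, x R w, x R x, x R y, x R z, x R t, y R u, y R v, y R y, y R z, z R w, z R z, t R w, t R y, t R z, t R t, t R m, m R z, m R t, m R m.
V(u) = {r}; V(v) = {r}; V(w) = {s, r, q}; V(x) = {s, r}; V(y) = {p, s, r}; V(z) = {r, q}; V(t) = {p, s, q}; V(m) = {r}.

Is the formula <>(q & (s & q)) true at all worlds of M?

No

Let φ = <>(q & (s & q)). Evaluate φ at each world:
  u (successors {u, v, w, x, y, z, t}): φ is true.
  v (successors {u, v, w, z}): φ is true.
  w (successors {u, v, w, x, t}): φ is true.
  x (successors {v, w, x, y, z, t}): φ is true.
  y (successors {u, v, y, z}): φ is false.
  z (successors {w, z}): φ is true.
  t (successors {w, y, z, t, m}): φ is true.
  m (successors {z, t, m}): φ is true.
Detail at y (counterexample):
  At y: <>(q & (s & q)) requires q & (s & q) at some successor in {u, v, y, z}.
    At u: q & (s & q) is false.
    At v: q & (s & q) is false.
    At y: q & (s & q) is false.
    At z: q & (s & q) is false.
  So <>(q & (s & q)) is false at y.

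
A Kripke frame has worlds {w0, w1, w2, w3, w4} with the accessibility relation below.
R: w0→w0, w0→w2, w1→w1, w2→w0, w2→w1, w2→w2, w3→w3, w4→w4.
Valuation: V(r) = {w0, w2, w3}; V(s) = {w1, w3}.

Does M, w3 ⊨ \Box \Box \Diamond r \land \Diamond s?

At w3: \Box \Box \Diamond r is true, \Diamond s is true, so \Box \Box \Diamond r \land \Diamond s is true.
  At w3: \Box \Box \Diamond r requires \Box \Diamond r at every successor {w3}.
      At w3: \Box \Diamond r requires \Diamond r at every successor {w3}.
        At w3: \Diamond r is true.
      So \Box \Diamond r is true at w3.
  So \Box \Box \Diamond r is true at w3.
  At w3: \Diamond s requires s at some successor in {w3}.
    s holds at w3, so \Diamond s is true at w3.

Yes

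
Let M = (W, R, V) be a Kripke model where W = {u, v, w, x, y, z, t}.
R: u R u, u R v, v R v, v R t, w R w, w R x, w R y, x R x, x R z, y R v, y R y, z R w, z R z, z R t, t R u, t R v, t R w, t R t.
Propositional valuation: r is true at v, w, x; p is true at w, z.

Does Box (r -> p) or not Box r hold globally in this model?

Recall that Box ψ holds at a world iff ψ holds at every accessible world, and Dia ψ holds iff ψ holds at some accessible world.
Let φ = Box (r -> p) or not Box r. Evaluate φ at each world:
  u (successors {u, v}): φ is true.
  v (successors {v, t}): φ is true.
  w (successors {w, x, y}): φ is true.
  x (successors {x, z}): φ is true.
  y (successors {v, y}): φ is true.
  z (successors {w, z, t}): φ is true.
  t (successors {u, v, w, t}): φ is true.
For instance, at w:
  At w: Box (r -> p) is false, not Box r is true, so Box (r -> p) or not Box r is true.
    At w: Box (r -> p) requires r -> p at every successor {w, x, y}.
      r -> p fails at x, so Box (r -> p) is false at w.
    At w: Box r is false, so not Box r is true.
      At w: Box r requires r at every successor {w, x, y}.
        r fails at y, so Box r is false at w.

Yes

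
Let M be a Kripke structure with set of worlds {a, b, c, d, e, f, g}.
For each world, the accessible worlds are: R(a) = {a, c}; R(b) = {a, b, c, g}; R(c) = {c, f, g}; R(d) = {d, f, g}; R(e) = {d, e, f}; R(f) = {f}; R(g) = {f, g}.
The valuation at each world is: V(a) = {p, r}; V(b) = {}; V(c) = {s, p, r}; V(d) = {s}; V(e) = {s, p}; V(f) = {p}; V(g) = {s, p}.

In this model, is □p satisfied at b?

At b: □p requires p at every successor {a, b, c, g}.
  p fails at b, so □p is false at b.

No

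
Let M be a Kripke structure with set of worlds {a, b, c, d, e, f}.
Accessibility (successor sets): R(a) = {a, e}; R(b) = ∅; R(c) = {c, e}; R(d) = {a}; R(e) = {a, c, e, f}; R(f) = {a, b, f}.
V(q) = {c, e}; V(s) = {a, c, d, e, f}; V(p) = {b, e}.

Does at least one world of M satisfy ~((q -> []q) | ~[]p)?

No

Let φ = ~((q -> []q) | ~[]p). Evaluate φ at each world:
  a (successors {a, e}): φ is false.
  b (successors ∅): φ is false.
  c (successors {c, e}): φ is false.
  d (successors {a}): φ is false.
  e (successors {a, c, e, f}): φ is false.
  f (successors {a, b, f}): φ is false.
For instance, at e:
  At e: (q -> []q) | ~[]p is true, so ~((q -> []q) | ~[]p) is false.
    At e: q -> []q is false, ~[]p is true, so (q -> []q) | ~[]p is true.
      At e: q is true, []q is false, so q -> []q is false.
      At e: []p is false, so ~[]p is true.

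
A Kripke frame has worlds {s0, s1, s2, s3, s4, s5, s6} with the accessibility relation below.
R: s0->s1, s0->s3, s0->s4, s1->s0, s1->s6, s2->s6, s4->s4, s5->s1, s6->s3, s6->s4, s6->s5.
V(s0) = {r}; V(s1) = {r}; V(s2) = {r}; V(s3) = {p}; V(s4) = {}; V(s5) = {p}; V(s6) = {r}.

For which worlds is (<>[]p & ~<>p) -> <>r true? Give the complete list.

Let φ = (<>[]p & ~<>p) -> <>r. Evaluate φ at each world:
  s0 (successors {s1, s3, s4}): φ is true.
  s1 (successors {s0, s6}): φ is true.
  s2 (successors {s6}): φ is true.
  s3 (successors ∅): φ is true.
  s4 (successors {s4}): φ is true.
  s5 (successors {s1}): φ is true.
  s6 (successors {s3, s4, s5}): φ is true.
For instance, at s2:
  At s2: <>[]p & ~<>p is false, <>r is true, so (<>[]p & ~<>p) -> <>r is true.
    At s2: <>[]p is false, ~<>p is true, so <>[]p & ~<>p is false.
      At s2: <>[]p requires []p at some successor in {s6}.
        At s6: []p is false.
      So <>[]p is false at s2.
      At s2: <>p is false, so ~<>p is true.
    At s2: <>r requires r at some successor in {s6}.
      r holds at s6, so <>r is true at s2.
Satisfying worlds: {s0, s1, s2, s3, s4, s5, s6}

s0, s1, s2, s3, s4, s5, s6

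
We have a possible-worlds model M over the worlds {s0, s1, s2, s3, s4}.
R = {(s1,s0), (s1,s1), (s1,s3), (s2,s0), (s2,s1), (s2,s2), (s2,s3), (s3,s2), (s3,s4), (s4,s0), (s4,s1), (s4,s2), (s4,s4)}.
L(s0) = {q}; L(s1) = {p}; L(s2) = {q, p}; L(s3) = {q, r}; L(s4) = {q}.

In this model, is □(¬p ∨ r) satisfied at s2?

No

At s2: □(¬p ∨ r) requires ¬p ∨ r at every successor {s0, s1, s2, s3}.
  ¬p ∨ r fails at s1, so □(¬p ∨ r) is false at s2.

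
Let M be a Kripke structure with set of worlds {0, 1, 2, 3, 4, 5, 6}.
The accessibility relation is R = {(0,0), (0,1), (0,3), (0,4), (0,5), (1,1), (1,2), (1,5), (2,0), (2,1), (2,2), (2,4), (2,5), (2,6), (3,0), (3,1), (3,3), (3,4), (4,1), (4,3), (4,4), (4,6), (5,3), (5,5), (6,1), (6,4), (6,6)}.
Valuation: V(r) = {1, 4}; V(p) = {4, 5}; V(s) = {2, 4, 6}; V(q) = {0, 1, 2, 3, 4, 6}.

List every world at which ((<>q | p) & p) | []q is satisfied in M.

Recall that []ψ holds at a world iff ψ holds at every accessible world, and <>ψ holds iff ψ holds at some accessible world.
Let φ = ((<>q | p) & p) | []q. Evaluate φ at each world:
  0 (successors {0, 1, 3, 4, 5}): φ is false.
  1 (successors {1, 2, 5}): φ is false.
  2 (successors {0, 1, 2, 4, 5, 6}): φ is false.
  3 (successors {0, 1, 3, 4}): φ is true.
  4 (successors {1, 3, 4, 6}): φ is true.
  5 (successors {3, 5}): φ is true.
  6 (successors {1, 4, 6}): φ is true.
For instance, at 5:
  At 5: (<>q | p) & p is true, []q is false, so ((<>q | p) & p) | []q is true.
    At 5: <>q | p is true, p is true, so (<>q | p) & p is true.
      At 5: <>q is true, p is true, so <>q | p is true.
    At 5: []q requires q at every successor {3, 5}.
      q fails at 5, so []q is false at 5.
Satisfying worlds: {3, 4, 5, 6}

3, 4, 5, 6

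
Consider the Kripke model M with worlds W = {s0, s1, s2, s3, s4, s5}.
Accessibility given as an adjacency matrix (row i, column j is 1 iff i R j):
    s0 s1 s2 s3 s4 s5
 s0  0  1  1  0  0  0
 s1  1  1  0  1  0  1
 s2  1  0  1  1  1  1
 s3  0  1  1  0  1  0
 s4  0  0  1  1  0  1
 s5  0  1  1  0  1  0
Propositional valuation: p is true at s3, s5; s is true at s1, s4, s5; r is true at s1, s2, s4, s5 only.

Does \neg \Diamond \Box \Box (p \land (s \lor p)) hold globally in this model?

Yes

Recall that \Box ψ holds at a world iff ψ holds at every accessible world, and \Diamond ψ holds iff ψ holds at some accessible world.
Let φ = \neg \Diamond \Box \Box (p \land (s \lor p)). Evaluate φ at each world:
  s0 (successors {s1, s2}): φ is true.
  s1 (successors {s0, s1, s3, s5}): φ is true.
  s2 (successors {s0, s2, s3, s4, s5}): φ is true.
  s3 (successors {s1, s2, s4}): φ is true.
  s4 (successors {s2, s3, s5}): φ is true.
  s5 (successors {s1, s2, s4}): φ is true.
For instance, at s5:
  At s5: \Diamond \Box \Box (p \land (s \lor p)) is false, so \neg \Diamond \Box \Box (p \land (s \lor p)) is true.
    At s5: \Diamond \Box \Box (p \land (s \lor p)) requires \Box \Box (p \land (s \lor p)) at some successor in {s1, s2, s4}.
      At s1: \Box \Box (p \land (s \lor p)) is false.
      At s2: \Box \Box (p \land (s \lor p)) is false.
      At s4: \Box \Box (p \land (s \lor p)) is false.
    So \Diamond \Box \Box (p \land (s \lor p)) is false at s5.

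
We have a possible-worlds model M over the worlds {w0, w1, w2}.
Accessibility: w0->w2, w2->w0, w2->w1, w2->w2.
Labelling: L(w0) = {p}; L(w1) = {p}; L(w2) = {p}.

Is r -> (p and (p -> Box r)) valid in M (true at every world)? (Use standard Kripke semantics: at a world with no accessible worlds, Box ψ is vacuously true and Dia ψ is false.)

Let φ = r -> (p and (p -> Box r)). Evaluate φ at each world:
  w0 (successors {w2}): φ is true.
  w1 (successors ∅): φ is true.
  w2 (successors {w0, w1, w2}): φ is true.
For instance, at w2:
  At w2: r is false, p and (p -> Box r) is false, so r -> (p and (p -> Box r)) is true.
    At w2: p is true, p -> Box r is false, so p and (p -> Box r) is false.
      At w2: p is true, Box r is false, so p -> Box r is false.

Yes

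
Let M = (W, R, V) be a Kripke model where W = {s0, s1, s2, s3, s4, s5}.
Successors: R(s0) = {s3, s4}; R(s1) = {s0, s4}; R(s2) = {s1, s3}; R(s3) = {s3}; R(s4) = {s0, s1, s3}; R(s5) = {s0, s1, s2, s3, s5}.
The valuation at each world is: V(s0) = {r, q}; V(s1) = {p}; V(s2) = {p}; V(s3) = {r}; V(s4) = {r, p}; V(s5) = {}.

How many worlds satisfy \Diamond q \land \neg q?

3

Let φ = \Diamond q \land \neg q. Evaluate φ at each world:
  s0 (successors {s3, s4}): φ is false.
  s1 (successors {s0, s4}): φ is true.
  s2 (successors {s1, s3}): φ is false.
  s3 (successors {s3}): φ is false.
  s4 (successors {s0, s1, s3}): φ is true.
  s5 (successors {s0, s1, s2, s3, s5}): φ is true.
For instance, at s5:
  At s5: \Diamond q is true, \neg q is true, so \Diamond q \land \neg q is true.
    At s5: \Diamond q requires q at some successor in {s0, s1, s2, s3, s5}.
      q holds at s0, so \Diamond q is true at s5.
Satisfying worlds: {s1, s4, s5}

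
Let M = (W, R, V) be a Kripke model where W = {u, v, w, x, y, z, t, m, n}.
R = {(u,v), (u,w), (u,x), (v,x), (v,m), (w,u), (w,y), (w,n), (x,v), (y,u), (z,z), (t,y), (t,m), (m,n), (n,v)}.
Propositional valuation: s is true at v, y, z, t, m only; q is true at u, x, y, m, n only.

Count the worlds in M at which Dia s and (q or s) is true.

Recall that Dia ψ holds at a world iff ψ holds at some accessible world.
Let φ = Dia s and (q or s). Evaluate φ at each world:
  u (successors {v, w, x}): φ is true.
  v (successors {x, m}): φ is true.
  w (successors {u, y, n}): φ is false.
  x (successors {v}): φ is true.
  y (successors {u}): φ is false.
  z (successors {z}): φ is true.
  t (successors {y, m}): φ is true.
  m (successors {n}): φ is false.
  n (successors {v}): φ is true.
For instance, at z:
  At z: Dia s is true, q or s is true, so Dia s and (q or s) is true.
    At z: Dia s requires s at some successor in {z}.
      s holds at z, so Dia s is true at z.
Satisfying worlds: {u, v, x, z, t, n}

6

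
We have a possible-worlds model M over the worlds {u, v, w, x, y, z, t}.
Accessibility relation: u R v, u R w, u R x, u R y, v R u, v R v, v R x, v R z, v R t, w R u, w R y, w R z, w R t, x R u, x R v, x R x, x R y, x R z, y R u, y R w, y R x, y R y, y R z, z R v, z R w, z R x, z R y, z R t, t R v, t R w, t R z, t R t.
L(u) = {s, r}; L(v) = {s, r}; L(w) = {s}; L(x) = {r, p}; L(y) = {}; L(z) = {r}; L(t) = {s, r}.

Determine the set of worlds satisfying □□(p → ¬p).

none

Let φ = □□(p → ¬p). Evaluate φ at each world:
  u (successors {v, w, x, y}): φ is false.
  v (successors {u, v, x, z, t}): φ is false.
  w (successors {u, y, z, t}): φ is false.
  x (successors {u, v, x, y, z}): φ is false.
  y (successors {u, w, x, y, z}): φ is false.
  z (successors {v, w, x, y, t}): φ is false.
  t (successors {v, w, z, t}): φ is false.
For instance, at z:
  At z: □□(p → ¬p) requires □(p → ¬p) at every successor {v, w, x, y, t}.
    □(p → ¬p) fails at v, so □□(p → ¬p) is false at z.
      At v: □(p → ¬p) requires p → ¬p at every successor {u, v, x, z, t}.
        p → ¬p fails at x, so □(p → ¬p) is false at v.
Satisfying worlds: none.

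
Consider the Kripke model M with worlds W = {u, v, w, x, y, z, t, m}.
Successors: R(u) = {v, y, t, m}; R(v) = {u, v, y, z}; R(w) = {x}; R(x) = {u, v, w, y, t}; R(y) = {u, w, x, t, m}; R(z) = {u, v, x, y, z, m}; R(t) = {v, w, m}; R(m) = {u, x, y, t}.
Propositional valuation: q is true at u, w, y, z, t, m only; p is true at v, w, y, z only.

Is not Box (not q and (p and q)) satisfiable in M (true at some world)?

Let φ = not Box (not q and (p and q)). Evaluate φ at each world:
  u (successors {v, y, t, m}): φ is true.
  v (successors {u, v, y, z}): φ is true.
  w (successors {x}): φ is true.
  x (successors {u, v, w, y, t}): φ is true.
  y (successors {u, w, x, t, m}): φ is true.
  z (successors {u, v, x, y, z, m}): φ is true.
  t (successors {v, w, m}): φ is true.
  m (successors {u, x, y, t}): φ is true.
Detail at u (witness):
  At u: Box (not q and (p and q)) is false, so not Box (not q and (p and q)) is true.
    At u: Box (not q and (p and q)) requires not q and (p and q) at every successor {v, y, t, m}.
      not q and (p and q) fails at v, so Box (not q and (p and q)) is false at u.

Yes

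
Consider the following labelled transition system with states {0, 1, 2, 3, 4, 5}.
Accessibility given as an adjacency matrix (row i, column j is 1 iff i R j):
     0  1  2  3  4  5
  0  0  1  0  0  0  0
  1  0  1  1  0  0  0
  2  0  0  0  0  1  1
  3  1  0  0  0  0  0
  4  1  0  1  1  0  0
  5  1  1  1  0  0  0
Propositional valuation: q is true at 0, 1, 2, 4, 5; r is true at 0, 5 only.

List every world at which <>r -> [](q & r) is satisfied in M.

0, 1, 3

Let φ = <>r -> [](q & r). Evaluate φ at each world:
  0 (successors {1}): φ is true.
  1 (successors {1, 2}): φ is true.
  2 (successors {4, 5}): φ is false.
  3 (successors {0}): φ is true.
  4 (successors {0, 2, 3}): φ is false.
  5 (successors {0, 1, 2}): φ is false.
For instance, at 2:
  At 2: <>r is true, [](q & r) is false, so <>r -> [](q & r) is false.
    At 2: <>r requires r at some successor in {4, 5}.
      r holds at 5, so <>r is true at 2.
    At 2: [](q & r) requires q & r at every successor {4, 5}.
      q & r fails at 4, so [](q & r) is false at 2.
Satisfying worlds: {0, 1, 3}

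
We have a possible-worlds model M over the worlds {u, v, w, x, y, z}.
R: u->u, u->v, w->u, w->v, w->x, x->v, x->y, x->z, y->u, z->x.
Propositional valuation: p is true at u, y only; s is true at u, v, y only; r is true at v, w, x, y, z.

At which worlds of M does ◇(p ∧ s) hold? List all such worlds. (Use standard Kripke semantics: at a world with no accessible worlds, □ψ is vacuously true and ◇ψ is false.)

Let φ = ◇(p ∧ s). Evaluate φ at each world:
  u (successors {u, v}): φ is true.
  v (successors ∅): φ is false.
  w (successors {u, v, x}): φ is true.
  x (successors {v, y, z}): φ is true.
  y (successors {u}): φ is true.
  z (successors {x}): φ is false.
For instance, at x:
  At x: ◇(p ∧ s) requires p ∧ s at some successor in {v, y, z}.
    p ∧ s holds at y, so ◇(p ∧ s) is true at x.
Satisfying worlds: {u, w, x, y}

u, w, x, y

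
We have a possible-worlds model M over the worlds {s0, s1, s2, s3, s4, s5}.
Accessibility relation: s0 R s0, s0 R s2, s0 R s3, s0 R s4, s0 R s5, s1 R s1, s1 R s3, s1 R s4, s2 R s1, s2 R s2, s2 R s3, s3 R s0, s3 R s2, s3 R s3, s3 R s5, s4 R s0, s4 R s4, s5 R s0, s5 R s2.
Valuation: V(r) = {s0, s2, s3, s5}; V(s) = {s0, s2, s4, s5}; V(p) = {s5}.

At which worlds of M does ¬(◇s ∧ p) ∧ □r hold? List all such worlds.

Let φ = ¬(◇s ∧ p) ∧ □r. Evaluate φ at each world:
  s0 (successors {s0, s2, s3, s4, s5}): φ is false.
  s1 (successors {s1, s3, s4}): φ is false.
  s2 (successors {s1, s2, s3}): φ is false.
  s3 (successors {s0, s2, s3, s5}): φ is true.
  s4 (successors {s0, s4}): φ is false.
  s5 (successors {s0, s2}): φ is false.
For instance, at s3:
  At s3: ¬(◇s ∧ p) is true, □r is true, so ¬(◇s ∧ p) ∧ □r is true.
    At s3: ◇s ∧ p is false, so ¬(◇s ∧ p) is true.
      At s3: ◇s is true, p is false, so ◇s ∧ p is false.
    At s3: □r requires r at every successor {s0, s2, s3, s5}.
      At s0: r is true.
      At s2: r is true.
      At s3: r is true.
      At s5: r is true.
    So □r is true at s3.
Satisfying worlds: {s3}

s3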